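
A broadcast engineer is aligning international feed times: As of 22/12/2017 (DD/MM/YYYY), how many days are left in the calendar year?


Start: December 22, 2017
End: December 31, 2017
Days left in December: 9
Total: 9 days

9


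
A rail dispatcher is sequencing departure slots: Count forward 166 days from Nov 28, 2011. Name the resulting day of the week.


Start: 2011-11-28 (Monday)
Step 1 - find target date: add 166 days
  2011-11-28 + 166 days = 2012-05-12
Step 2 - day of week:
  166 mod 7 = 5
  Monday + 5 days -> Saturday
Result: Saturday (2012-05-12)

Saturday


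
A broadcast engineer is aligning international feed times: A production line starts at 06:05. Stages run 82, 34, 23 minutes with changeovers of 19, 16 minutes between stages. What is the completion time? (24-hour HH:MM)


Start: 06:05 = 365 min from midnight
  after task 1 (82 min): 07:27
  after break (19 min): 07:46
  after task 2 (34 min): 08:20
  after break (16 min): 08:36
  after task 3 (23 min): 08:59
Total elapsed: 174 minutes
End time: 08:59

08:59


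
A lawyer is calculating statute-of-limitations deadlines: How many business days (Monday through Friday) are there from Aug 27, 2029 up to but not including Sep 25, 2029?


Start: 2029-08-27 (Monday)
End (exclusive): 2029-09-25 (Tuesday)
Total calendar days: 29
Full weeks: 29 // 7 = 4 -> 20 weekdays
Remaining 1 days starting on Monday:
  Mon(w) -> 1 weekdays
Total business days: 20 + 1 = 21

21


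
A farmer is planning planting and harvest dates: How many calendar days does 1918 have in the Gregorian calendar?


Year: 1918
Check leap year rules:
Divisible by 4? No
1918 is not a leap year
Days: 365

365


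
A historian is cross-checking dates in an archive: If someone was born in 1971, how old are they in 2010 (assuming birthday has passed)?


Birth year: 1971
Current year: 2010
Age = current year - birth year
Age = 2010 - 1971 = 39

39


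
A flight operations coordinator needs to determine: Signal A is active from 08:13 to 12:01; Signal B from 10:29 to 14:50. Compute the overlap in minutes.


Interval A: [493, 721] minutes from midnight
Interval B: [629, 890] minutes from midnight
Overlap start = max(493, 629) = 629
Overlap end = min(721, 890) = 721
Overlap = 721 - 629 = 92 minutes

92


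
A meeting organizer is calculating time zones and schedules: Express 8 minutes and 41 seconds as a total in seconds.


Minutes: 8
Seconds: 41
Convert minutes to seconds: 8 x 60 = 480
Add remaining seconds: 480 + 41 = 521

521


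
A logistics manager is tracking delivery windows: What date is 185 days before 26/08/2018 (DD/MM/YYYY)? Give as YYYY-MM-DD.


Start: 2018-08-26
Subtracting 185 days
Days already passed in August: 26
After going back through August: 159 more days to subtract
July 2018: 31 days, 128 remaining
June 2018: 30 days, 98 remaining
May 2018: 31 days, 67 remaining
April 2018: 30 days, 37 remaining
Result: 2018-02-22

2018-02-22


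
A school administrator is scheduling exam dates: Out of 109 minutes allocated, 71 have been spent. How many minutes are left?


Total budget: 109 minutes
Time used: 71 minutes
Remaining: 109 - 71 = 38 minutes
Percent used: 65.1%
Percent remaining: 34.9%

38


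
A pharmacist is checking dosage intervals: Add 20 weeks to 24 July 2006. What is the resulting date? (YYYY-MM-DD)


Start: 2006-07-24
Weeks to add: 20
Convert to days: 20 x 7 = 140 days
Add 140 days to 2006-07-24
Result: 2006-12-11

2006-12-11


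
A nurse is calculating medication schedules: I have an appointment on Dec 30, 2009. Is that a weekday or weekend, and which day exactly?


Date: 2009-12-30
January 1, 2009 is a Thursday
Day of year: 364
Offset from Jan 1: 363 days
363 mod 7 = 6
Result: Wednesday

Wednesday


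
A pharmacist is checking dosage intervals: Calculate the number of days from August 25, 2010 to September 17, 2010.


Start date: 2010-08-25
End date: 2010-09-17
Aug 2010: +7 days
Sep 2010: +16 days
Total: 23 days

23


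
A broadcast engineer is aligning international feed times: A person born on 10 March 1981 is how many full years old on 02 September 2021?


Birth: 1981-03-10
Reference: 2021-09-02
Year difference: 2021 - 1981 = 40
Has birthday (03-10) occurred by 09-02? Yes
Age in full years: 40

40


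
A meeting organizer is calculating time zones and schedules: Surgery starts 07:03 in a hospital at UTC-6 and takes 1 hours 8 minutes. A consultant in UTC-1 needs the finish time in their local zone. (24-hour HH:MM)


Start: 07:03 in UTC-6
Step 1 - add duration:
  minutes: 3 + 8 = 11
  hours: 7 + 1 + 0 = 8
  end in UTC-6: 08:11
Step 2 - convert UTC-6 -> UTC-1:
  offset difference: -1 - (-6) = 5 hours
  8 + (5) = 13 -> mod 24 = 13
Result: 13:11 in UTC-1

13:11


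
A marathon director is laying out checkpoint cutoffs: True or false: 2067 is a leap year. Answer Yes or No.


Year: 2067
Divisible by 4? 2067 / 4 = 516.75 -> No
Not divisible by 4, so NOT a leap year

No


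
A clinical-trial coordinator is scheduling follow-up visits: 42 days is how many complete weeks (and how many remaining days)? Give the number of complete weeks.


Total days: 42
Days per week: 7
Division: 42 / 7 = 6 remainder 0
Complete weeks: 6
Remaining days: 0

6


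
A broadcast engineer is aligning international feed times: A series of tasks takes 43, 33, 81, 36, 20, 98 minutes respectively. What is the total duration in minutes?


Durations: 43, 33, 81, 36, 20, 98
Running sum: 43
+ 33 = 76
+ 81 = 157
+ 36 = 193
+ 20 = 213
+ 98 = 311
Total duration: 311 minutes
That is 5 hours and 11 minutes

311


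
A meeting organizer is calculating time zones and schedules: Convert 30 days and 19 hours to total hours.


Days: 30
Extra hours: 19
Hours per day: 24
Days to hours: 30 x 24 = 720
Total: 720 + 19 = 739

739


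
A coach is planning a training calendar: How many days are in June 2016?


Month: June
Year: 2016
June is a 30-day month
Total: 30 days

30


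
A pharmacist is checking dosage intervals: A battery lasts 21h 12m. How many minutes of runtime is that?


Hours: 21
Extra minutes: 12
Minutes per hour: 60
Hours to minutes: 21 x 60 = 1260
Total: 1260 + 12 = 1272

1272


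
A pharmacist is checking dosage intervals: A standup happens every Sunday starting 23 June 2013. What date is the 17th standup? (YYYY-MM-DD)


First occurrence: 2013-06-23 (occurrence 1)
Each occurrence is 7 days after the previous.
Occurrence 17 is 16 weeks after the first.
16 weeks = 112 days
2013-06-23 + 112 days = 2013-10-13

2013-10-13


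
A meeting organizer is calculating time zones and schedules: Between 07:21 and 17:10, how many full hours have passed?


Start: 07:21
End: 17:10
Hour difference: 17 - 7 = 10 hours
Minute difference: 10 - 21 = -11 minutes
Total minutes: 589
Complete hours: 589 / 60 = 9 (remainder 49)

9


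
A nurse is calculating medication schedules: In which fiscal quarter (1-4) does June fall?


Month: June (month 6)
Q1: January-March (months 1-3)
Q2: April-June (months 4-6)
Q3: July-September (months 7-9)
Q4: October-December (months 10-12)
Month 6 falls in Q2

2


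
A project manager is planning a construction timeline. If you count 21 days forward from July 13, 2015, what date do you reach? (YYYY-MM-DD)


Start: 2015-07-13
Adding 21 days
Days remaining in July: 18
After July: 3 days still to add
August 2015 has 31 days, need 3
Result: 2015-08-03

2015-08-03


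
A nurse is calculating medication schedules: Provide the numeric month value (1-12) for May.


Calendar month order:
4. April
5. May <--
6. June
May is month number 5

5


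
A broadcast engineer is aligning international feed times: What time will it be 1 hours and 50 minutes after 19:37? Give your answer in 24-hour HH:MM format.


Start time: 19:37
Adding: 1 hours 50 minutes
Minutes: 37 + 50 = 87
Minute overflow: 87 >= 60, so carry 1 hour, minutes = 27
Hours: 19 + 1 + 1 = 21
Result: 21:27

21:27


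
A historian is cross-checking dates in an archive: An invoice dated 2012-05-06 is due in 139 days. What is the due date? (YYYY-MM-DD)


Start: 2012-05-06
Adding 139 days
Days remaining in May: 25
After May: 114 days still to add
June 2012: 30 days, 84 remaining
July 2012: 31 days, 53 remaining
August 2012: 31 days, 22 remaining
September 2012 has 30 days, need 22
Result: 2012-09-22

2012-09-22


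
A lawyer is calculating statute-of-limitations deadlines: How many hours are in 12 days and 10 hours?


Days: 12
Extra hours: 10
Hours per day: 24
Days to hours: 12 x 24 = 288
Total: 288 + 10 = 298

298


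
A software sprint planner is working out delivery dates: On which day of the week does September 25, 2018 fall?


Date: 2018-09-25
January 1, 2018 is a Monday
Day of year: 268
Offset from Jan 1: 267 days
267 mod 7 = 1
Result: Tuesday

Tuesday


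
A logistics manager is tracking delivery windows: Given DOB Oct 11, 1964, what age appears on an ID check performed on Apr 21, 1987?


Birth: 1964-10-11
Reference: 1987-04-21
Year difference: 1987 - 1964 = 23
Has birthday (10-11) occurred by 04-21? No
Birthday not yet reached this year -> subtract 1
Age in full years: 22

22


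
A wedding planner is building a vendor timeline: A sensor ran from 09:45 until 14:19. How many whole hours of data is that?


Start: 09:45
End: 14:19
Hour difference: 14 - 9 = 5 hours
Minute difference: 19 - 45 = -26 minutes
Total minutes: 274
Complete hours: 274 / 60 = 4 (remainder 34)

4


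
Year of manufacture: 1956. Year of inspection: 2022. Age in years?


Birth year: 1956
Current year: 2022
Age = current year - birth year
Age = 2022 - 1956 = 66

66


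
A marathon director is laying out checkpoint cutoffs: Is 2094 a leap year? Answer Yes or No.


Year: 2094
Divisible by 4? 2094 / 4 = 523.5 -> No
Not divisible by 4, so NOT a leap year

No


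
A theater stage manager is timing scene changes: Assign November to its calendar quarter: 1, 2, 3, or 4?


Month: November (month 11)
Q1: January-March (months 1-3)
Q2: April-June (months 4-6)
Q3: July-September (months 7-9)
Q4: October-December (months 10-12)
Month 11 falls in Q4

4


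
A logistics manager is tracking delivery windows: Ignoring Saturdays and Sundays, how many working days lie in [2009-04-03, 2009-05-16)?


Start: 2009-04-03 (Friday)
End (exclusive): 2009-05-16 (Saturday)
Total calendar days: 43
Full weeks: 43 // 7 = 6 -> 30 weekdays
Remaining 1 days starting on Friday:
  Fri(w) -> 1 weekdays
Total business days: 30 + 1 = 31

31


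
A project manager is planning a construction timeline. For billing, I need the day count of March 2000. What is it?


Month: March
Year: 2000
March is a 31-day month
Total: 31 days

31


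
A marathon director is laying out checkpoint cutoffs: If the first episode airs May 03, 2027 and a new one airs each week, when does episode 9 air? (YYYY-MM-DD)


First occurrence: 2027-05-03 (occurrence 1)
Each occurrence is 7 days after the previous.
Occurrence 9 is 8 weeks after the first.
8 weeks = 56 days
2027-05-03 + 56 days = 2027-06-28

2027-06-28


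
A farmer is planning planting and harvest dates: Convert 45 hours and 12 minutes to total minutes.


Hours: 45
Extra minutes: 12
Minutes per hour: 60
Hours to minutes: 45 x 60 = 2700
Total: 2700 + 12 = 2712

2712


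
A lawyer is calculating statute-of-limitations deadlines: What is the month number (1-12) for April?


Calendar month order:
3. March
4. April <--
5. May
April is month number 4

4


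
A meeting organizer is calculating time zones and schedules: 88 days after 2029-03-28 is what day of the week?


Start: 2029-03-28 (Wednesday)
Step 1 - find target date: add 88 days
  2029-03-28 + 88 days = 2029-06-24
Step 2 - day of week:
  88 mod 7 = 4
  Wednesday + 4 days -> Sunday
Result: Sunday (2029-06-24)

Sunday


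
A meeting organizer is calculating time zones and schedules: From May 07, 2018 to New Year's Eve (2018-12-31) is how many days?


Start: May 07, 2018
End: December 31, 2018
Days left in May: 24
June: 30
July: 31
August: 31
September: 30
... plus remaining months
Sum of remaining months: 214
Total: 24 + 214 = 238

238


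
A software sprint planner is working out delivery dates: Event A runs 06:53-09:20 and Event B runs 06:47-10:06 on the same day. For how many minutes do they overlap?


Interval A: [413, 560] minutes from midnight
Interval B: [407, 606] minutes from midnight
Overlap start = max(413, 407) = 413
Overlap end = min(560, 606) = 560
Overlap = 560 - 413 = 147 minutes

147


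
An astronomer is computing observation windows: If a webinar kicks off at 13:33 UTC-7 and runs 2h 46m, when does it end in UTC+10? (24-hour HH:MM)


Start: 13:33 in UTC-7
Step 1 - add duration:
  minutes: 33 + 46 = 79 (carry 1h)
  hours: 13 + 2 + 1 = 16
  end in UTC-7: 16:19
Step 2 - convert UTC-7 -> UTC+10:
  offset difference: 10 - (-7) = 17 hours
  16 + (17) = 33 -> mod 24 = 9
Result: 09:19 in UTC+10

09:19


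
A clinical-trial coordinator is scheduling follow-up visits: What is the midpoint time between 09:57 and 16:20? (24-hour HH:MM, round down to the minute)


Start time: 09:57 = 597 minutes from midnight
End time: 16:20 = 980 minutes from midnight
Sum: 597 + 980 = 1577
Midpoint: 1577 / 2 = 788 minutes
Convert: 788 / 60 = 13 hours, 8 minutes
Result: 13:08

13:08


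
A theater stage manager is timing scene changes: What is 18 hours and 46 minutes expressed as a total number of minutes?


Hours: 18
Minutes: 46
Convert hours to minutes: 18 x 60 = 1080
Add remaining minutes: 1080 + 46 = 1126

1126


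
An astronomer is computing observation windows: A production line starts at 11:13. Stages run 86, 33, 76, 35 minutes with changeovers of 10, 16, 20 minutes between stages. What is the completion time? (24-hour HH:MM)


Start: 11:13 = 673 min from midnight
  after task 1 (86 min): 12:39
  after break (10 min): 12:49
  after task 2 (33 min): 13:22
  after break (16 min): 13:38
  after task 3 (76 min): 14:54
  after break (20 min): 15:14
  after task 4 (35 min): 15:49
Total elapsed: 276 minutes
End time: 15:49

15:49


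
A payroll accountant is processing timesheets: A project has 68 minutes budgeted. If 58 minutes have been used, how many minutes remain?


Total budget: 68 minutes
Time used: 58 minutes
Remaining: 68 - 58 = 10 minutes
Percent used: 85.3%
Percent remaining: 14.7%

10


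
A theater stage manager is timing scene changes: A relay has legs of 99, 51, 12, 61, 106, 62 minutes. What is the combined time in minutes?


Durations: 99, 51, 12, 61, 106, 62
Running sum: 99
+ 51 = 150
+ 12 = 162
+ 61 = 223
+ 106 = 329
+ 62 = 391
Total duration: 391 minutes
That is 6 hours and 31 minutes

391


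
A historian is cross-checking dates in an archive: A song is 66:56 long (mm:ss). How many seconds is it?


Minutes: 66
Extra seconds: 56
Seconds per minute: 60
Minutes to seconds: 66 x 60 = 3960
Total: 3960 + 56 = 4016

4016


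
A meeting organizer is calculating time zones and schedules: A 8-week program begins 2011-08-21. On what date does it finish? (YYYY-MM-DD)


Start: 2011-08-21
Weeks to add: 8
Convert to days: 8 x 7 = 56 days
Add 56 days to 2011-08-21
Result: 2011-10-16

2011-10-16


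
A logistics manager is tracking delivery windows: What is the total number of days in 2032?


Year: 2032
Check leap year rules:
Divisible by 4? Yes
Divisible by 100? No
2032 is a leap year
Days: 366

366


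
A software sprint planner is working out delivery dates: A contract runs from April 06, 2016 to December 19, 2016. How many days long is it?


Start date: 2016-04-06
End date: 2016-12-19
Apr 2016: +25 days
May 2016: +31 days
Jun 2016: +30 days
... (6 more months)
Total: 257 days

257


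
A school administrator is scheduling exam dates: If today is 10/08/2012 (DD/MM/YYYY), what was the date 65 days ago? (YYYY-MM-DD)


Start: 2012-08-10
Subtracting 65 days
Days already passed in August: 10
After going back through August: 55 more days to subtract
July 2012: 31 days, 24 remaining
June 2012 has 30 days, need 24
Result: 2012-06-06

2012-06-06


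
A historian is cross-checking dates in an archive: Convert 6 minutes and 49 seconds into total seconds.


Minutes: 6
Seconds: 49
Convert minutes to seconds: 6 x 60 = 360
Add remaining seconds: 360 + 49 = 409

409


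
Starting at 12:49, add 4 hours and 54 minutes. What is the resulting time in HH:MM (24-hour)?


Start time: 12:49
Adding: 4 hours 54 minutes
Minutes: 49 + 54 = 103
Minute overflow: 103 >= 60, so carry 1 hour, minutes = 43
Hours: 12 + 4 + 1 = 17
Result: 17:43

17:43


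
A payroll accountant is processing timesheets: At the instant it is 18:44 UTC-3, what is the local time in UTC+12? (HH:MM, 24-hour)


Local time: 18:44 at UTC-3 (offset -3h)
Target zone: UTC+12 (offset 12h)
Difference: 12 - (-3) = 15 hours
Calculation: 18 + (15) = 33
Wraparound: (33) mod 24 = 9
Result: 09:44

09:44


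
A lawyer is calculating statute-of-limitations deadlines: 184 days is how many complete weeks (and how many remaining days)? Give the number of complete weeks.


Total days: 184
Days per week: 7
Division: 184 / 7 = 26 remainder 2
Complete weeks: 26
Remaining days: 2

26


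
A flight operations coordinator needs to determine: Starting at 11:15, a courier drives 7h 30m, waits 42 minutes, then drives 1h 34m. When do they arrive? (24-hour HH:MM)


Depart: 11:15
Leg 1: +450 min -> 18:45
Layover: +42 min -> 19:27
Leg 2: +94 min -> 21:01
Total travel: 586 minutes = 9h 46m
Arrival: 21:01

21:01


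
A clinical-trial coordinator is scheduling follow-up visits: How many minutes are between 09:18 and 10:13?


Start time: 09:18 = 558 minutes from midnight
End time: 10:13 = 613 minutes from midnight
Difference: 613 - 558 = 55 minutes
That is 0 hours and 55 minutes

55


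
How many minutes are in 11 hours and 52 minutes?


Hours: 11
Minutes: 52
Convert hours to minutes: 11 x 60 = 660
Add remaining minutes: 660 + 52 = 712

712


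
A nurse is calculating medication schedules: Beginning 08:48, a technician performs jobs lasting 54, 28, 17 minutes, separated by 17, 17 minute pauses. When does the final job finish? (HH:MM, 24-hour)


Start: 08:48 = 528 min from midnight
  after task 1 (54 min): 09:42
  after break (17 min): 09:59
  after task 2 (28 min): 10:27
  after break (17 min): 10:44
  after task 3 (17 min): 11:01
Total elapsed: 133 minutes
End time: 11:01

11:01


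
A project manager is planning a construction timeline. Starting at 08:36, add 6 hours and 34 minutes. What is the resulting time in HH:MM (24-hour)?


Start time: 08:36
Adding: 6 hours 34 minutes
Minutes: 36 + 34 = 70
Minute overflow: 70 >= 60, so carry 1 hour, minutes = 10
Hours: 8 + 6 + 1 = 15
Result: 15:10

15:10


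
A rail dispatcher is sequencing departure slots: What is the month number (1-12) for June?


Calendar month order:
5. May
6. June <--
7. July
June is month number 6

6


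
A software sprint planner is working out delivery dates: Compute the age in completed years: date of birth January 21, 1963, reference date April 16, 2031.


Birth: 1963-01-21
Reference: 2031-04-16
Year difference: 2031 - 1963 = 68
Has birthday (01-21) occurred by 04-16? Yes
Age in full years: 68

68


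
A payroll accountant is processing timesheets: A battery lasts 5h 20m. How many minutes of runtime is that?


Hours: 5
Extra minutes: 20
Minutes per hour: 60
Hours to minutes: 5 x 60 = 300
Total: 300 + 20 = 320

320


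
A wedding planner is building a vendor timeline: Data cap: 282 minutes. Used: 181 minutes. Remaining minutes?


Total budget: 282 minutes
Time used: 181 minutes
Remaining: 282 - 181 = 101 minutes
Percent used: 64.2%
Percent remaining: 35.8%

101


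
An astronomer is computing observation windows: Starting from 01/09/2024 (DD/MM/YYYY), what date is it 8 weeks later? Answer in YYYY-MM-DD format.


Start: 2024-09-01
Weeks to add: 8
Convert to days: 8 x 7 = 56 days
Add 56 days to 2024-09-01
Result: 2024-10-27

2024-10-27


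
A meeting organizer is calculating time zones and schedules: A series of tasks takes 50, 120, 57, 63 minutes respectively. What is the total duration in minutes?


Durations: 50, 120, 57, 63
Running sum: 50
+ 120 = 170
+ 57 = 227
+ 63 = 290
Total duration: 290 minutes
That is 4 hours and 50 minutes

290


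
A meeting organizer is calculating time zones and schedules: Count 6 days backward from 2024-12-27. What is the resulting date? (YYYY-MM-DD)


Start: 2024-12-27
Subtracting 6 days
Days already passed in December: 27
Result: 2024-12-21

2024-12-21


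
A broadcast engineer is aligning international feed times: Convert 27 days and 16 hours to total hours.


Days: 27
Extra hours: 16
Hours per day: 24
Days to hours: 27 x 24 = 648
Total: 648 + 16 = 664

664


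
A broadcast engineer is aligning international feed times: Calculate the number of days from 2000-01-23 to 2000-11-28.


Start date: 2000-01-23
End date: 2000-11-28
Jan 2000: +9 days
Feb 2000: +29 days
Mar 2000: +31 days
... (8 more months)
Total: 310 days

310


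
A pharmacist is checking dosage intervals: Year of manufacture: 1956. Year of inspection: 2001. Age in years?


Birth year: 1956
Current year: 2001
Age = current year - birth year
Age = 2001 - 1956 = 45

45


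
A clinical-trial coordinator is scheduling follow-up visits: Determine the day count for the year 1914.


Year: 1914
Check leap year rules:
Divisible by 4? No
1914 is not a leap year
Days: 365

365


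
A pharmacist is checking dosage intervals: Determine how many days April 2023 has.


Month: April
Year: 2023
April is a 30-day month
Total: 30 days

30


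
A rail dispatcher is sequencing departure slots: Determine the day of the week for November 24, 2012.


Date: 2012-11-24
January 1, 2012 is a Sunday
Day of year: 329
Offset from Jan 1: 328 days
328 mod 7 = 6
Result: Saturday

Saturday


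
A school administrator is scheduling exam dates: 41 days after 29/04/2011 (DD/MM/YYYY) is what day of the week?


Start: 2011-04-29 (Friday)
Step 1 - find target date: add 41 days
  2011-04-29 + 41 days = 2011-06-09
Step 2 - day of week:
  41 mod 7 = 6
  Friday + 6 days -> Thursday
Result: Thursday (2011-06-09)

Thursday


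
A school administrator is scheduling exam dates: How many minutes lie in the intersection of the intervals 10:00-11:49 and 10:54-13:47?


Interval A: [600, 709] minutes from midnight
Interval B: [654, 827] minutes from midnight
Overlap start = max(600, 654) = 654
Overlap end = min(709, 827) = 709
Overlap = 709 - 654 = 55 minutes

55


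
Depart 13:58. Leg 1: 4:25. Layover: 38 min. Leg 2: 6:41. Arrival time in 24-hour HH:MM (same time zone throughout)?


Depart: 13:58
Leg 1: +265 min -> 18:23
Layover: +38 min -> 19:01
Leg 2: +401 min -> 01:42
Total travel: 704 minutes = 11h 44m
Arrival: 01:42

01:42


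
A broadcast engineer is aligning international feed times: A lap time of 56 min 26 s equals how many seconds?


Minutes: 56
Seconds: 26
Convert minutes to seconds: 56 x 60 = 3360
Add remaining seconds: 3360 + 26 = 3386

3386


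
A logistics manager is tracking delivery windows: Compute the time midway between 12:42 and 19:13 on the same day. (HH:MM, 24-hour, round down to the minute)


Start time: 12:42 = 762 minutes from midnight
End time: 19:13 = 1153 minutes from midnight
Sum: 762 + 1153 = 1915
Midpoint: 1915 / 2 = 957 minutes
Convert: 957 / 60 = 15 hours, 57 minutes
Result: 15:57

15:57


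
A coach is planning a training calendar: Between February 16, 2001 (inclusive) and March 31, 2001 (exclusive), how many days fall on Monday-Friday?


Start: 2001-02-16 (Friday)
End (exclusive): 2001-03-31 (Saturday)
Total calendar days: 43
Full weeks: 43 // 7 = 6 -> 30 weekdays
Remaining 1 days starting on Friday:
  Fri(w) -> 1 weekdays
Total business days: 30 + 1 = 31

31


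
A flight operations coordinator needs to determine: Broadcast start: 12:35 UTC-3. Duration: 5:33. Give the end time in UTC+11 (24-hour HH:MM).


Start: 12:35 in UTC-3
Step 1 - add duration:
  minutes: 35 + 33 = 68 (carry 1h)
  hours: 12 + 5 + 1 = 18
  end in UTC-3: 18:08
Step 2 - convert UTC-3 -> UTC+11:
  offset difference: 11 - (-3) = 14 hours
  18 + (14) = 32 -> mod 24 = 8
Result: 08:08 in UTC+11

08:08


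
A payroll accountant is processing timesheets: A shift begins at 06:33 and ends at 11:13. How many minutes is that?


Start time: 06:33 = 393 minutes from midnight
End time: 11:13 = 673 minutes from midnight
Difference: 673 - 393 = 280 minutes
That is 4 hours and 40 minutes

280


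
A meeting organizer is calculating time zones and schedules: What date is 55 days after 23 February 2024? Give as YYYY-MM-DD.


Start: 2024-02-23
Adding 55 days
Days remaining in February: 6
After February: 49 days still to add
March 2024: 31 days, 18 remaining
April 2024 has 30 days, need 18
Result: 2024-04-18

2024-04-18


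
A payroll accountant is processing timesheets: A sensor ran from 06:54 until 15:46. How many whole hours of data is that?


Start: 06:54
End: 15:46
Hour difference: 15 - 6 = 9 hours
Minute difference: 46 - 54 = -8 minutes
Total minutes: 532
Complete hours: 532 / 60 = 8 (remainder 52)

8


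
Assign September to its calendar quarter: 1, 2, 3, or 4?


Month: September (month 9)
Q1: January-March (months 1-3)
Q2: April-June (months 4-6)
Q3: July-September (months 7-9)
Q4: October-December (months 10-12)
Month 9 falls in Q3

3


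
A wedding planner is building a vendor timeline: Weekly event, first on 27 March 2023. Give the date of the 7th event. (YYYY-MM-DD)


First occurrence: 2023-03-27 (occurrence 1)
Each occurrence is 7 days after the previous.
Occurrence 7 is 6 weeks after the first.
6 weeks = 42 days
2023-03-27 + 42 days = 2023-05-08

2023-05-08


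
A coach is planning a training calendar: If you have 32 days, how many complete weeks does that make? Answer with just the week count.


Total days: 32
Days per week: 7
Division: 32 / 7 = 4 remainder 4
Complete weeks: 4
Remaining days: 4

4


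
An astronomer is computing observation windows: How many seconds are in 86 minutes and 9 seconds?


Minutes: 86
Extra seconds: 9
Seconds per minute: 60
Minutes to seconds: 86 x 60 = 5160
Total: 5160 + 9 = 5169

5169


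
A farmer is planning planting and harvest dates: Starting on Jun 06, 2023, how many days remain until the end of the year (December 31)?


Start: June 06, 2023
End: December 31, 2023
Days left in June: 24
July: 31
August: 31
September: 30
October: 31
... plus remaining months
Sum of remaining months: 184
Total: 24 + 184 = 208

208


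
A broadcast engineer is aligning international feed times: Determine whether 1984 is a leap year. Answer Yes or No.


Year: 1984
Divisible by 4? 1984 / 4 = 496.0 -> Yes
Divisible by 100? 1984 / 100 = 19.84 -> No
Divisible by 4 but not 100, so it IS a leap year

Yes


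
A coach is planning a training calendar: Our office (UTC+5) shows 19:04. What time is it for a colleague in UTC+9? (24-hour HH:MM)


Local time: 19:04 at UTC+5 (offset 5h)
Target zone: UTC+9 (offset 9h)
Difference: 9 - (5) = 4 hours
Calculation: 19 + (4) = 23
Result: 23:04

23:04


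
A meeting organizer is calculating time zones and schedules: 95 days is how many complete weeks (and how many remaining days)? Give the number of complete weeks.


Total days: 95
Days per week: 7
Division: 95 / 7 = 13 remainder 4
Complete weeks: 13
Remaining days: 4

13


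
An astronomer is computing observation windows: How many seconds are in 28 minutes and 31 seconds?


Minutes: 28
Extra seconds: 31
Seconds per minute: 60
Minutes to seconds: 28 x 60 = 1680
Total: 1680 + 31 = 1711

1711


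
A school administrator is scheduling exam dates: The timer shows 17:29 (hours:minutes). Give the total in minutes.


Hours: 17
Minutes: 29
Convert hours to minutes: 17 x 60 = 1020
Add remaining minutes: 1020 + 29 = 1049

1049


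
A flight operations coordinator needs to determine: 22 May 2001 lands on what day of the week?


Date: 2001-05-22
January 1, 2001 is a Monday
Day of year: 142
Offset from Jan 1: 141 days
141 mod 7 = 1
Result: Tuesday

Tuesday


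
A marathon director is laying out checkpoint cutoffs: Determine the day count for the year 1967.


Year: 1967
Check leap year rules:
Divisible by 4? No
1967 is not a leap year
Days: 365

365


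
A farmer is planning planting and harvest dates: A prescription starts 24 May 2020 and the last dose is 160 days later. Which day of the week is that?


Start: 2020-05-24 (Sunday)
Step 1 - find target date: add 160 days
  2020-05-24 + 160 days = 2020-10-31
Step 2 - day of week:
  160 mod 7 = 6
  Sunday + 6 days -> Saturday
Result: Saturday (2020-10-31)

Saturday


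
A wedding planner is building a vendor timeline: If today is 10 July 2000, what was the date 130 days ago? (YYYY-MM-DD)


Start: 2000-07-10
Subtracting 130 days
Days already passed in July: 10
After going back through July: 120 more days to subtract
June 2000: 30 days, 90 remaining
May 2000: 31 days, 59 remaining
April 2000: 30 days, 29 remaining
March 2000 has 31 days, need 29
Result: 2000-03-02

2000-03-02


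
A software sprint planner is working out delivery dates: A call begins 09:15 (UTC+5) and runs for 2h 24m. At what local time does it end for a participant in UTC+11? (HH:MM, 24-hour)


Start: 09:15 in UTC+5
Step 1 - add duration:
  minutes: 15 + 24 = 39
  hours: 9 + 2 + 0 = 11
  end in UTC+5: 11:39
Step 2 - convert UTC+5 -> UTC+11:
  offset difference: 11 - (5) = 6 hours
  11 + (6) = 17 -> mod 24 = 17
Result: 17:39 in UTC+11

17:39


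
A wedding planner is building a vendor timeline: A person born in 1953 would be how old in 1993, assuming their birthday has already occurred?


Birth year: 1953
Current year: 1993
Age = current year - birth year
Age = 1993 - 1953 = 40

40


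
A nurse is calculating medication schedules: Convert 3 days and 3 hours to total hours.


Days: 3
Extra hours: 3
Hours per day: 24
Days to hours: 3 x 24 = 72
Total: 72 + 3 = 75

75


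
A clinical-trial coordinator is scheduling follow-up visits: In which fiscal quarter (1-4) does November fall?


Month: November (month 11)
Q1: January-March (months 1-3)
Q2: April-June (months 4-6)
Q3: July-September (months 7-9)
Q4: October-December (months 10-12)
Month 11 falls in Q4

4


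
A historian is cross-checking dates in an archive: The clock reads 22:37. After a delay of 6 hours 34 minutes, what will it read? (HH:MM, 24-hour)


Start time: 22:37
Adding: 6 hours 34 minutes
Minutes: 37 + 34 = 71
Minute overflow: 71 >= 60, so carry 1 hour, minutes = 11
Hours: 22 + 6 + 1 = 29
Hour wraparound: 29 mod 24 = 5
Result: 05:11

05:11


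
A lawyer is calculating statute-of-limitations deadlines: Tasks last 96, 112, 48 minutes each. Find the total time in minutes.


Durations: 96, 112, 48
Running sum: 96
+ 112 = 208
+ 48 = 256
Total duration: 256 minutes
That is 4 hours and 16 minutes

256


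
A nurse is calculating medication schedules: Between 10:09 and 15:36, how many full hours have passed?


Start: 10:09
End: 15:36
Hour difference: 15 - 10 = 5 hours
Minute difference: 36 - 9 = 27 minutes
Total minutes: 327
Complete hours: 327 / 60 = 5 (remainder 27)

5


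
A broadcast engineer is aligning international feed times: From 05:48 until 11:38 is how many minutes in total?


Start time: 05:48 = 348 minutes from midnight
End time: 11:38 = 698 minutes from midnight
Difference: 698 - 348 = 350 minutes
That is 5 hours and 50 minutes

350


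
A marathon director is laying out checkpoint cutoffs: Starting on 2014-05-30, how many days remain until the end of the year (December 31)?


Start: May 30, 2014
End: December 31, 2014
Days left in May: 1
June: 30
July: 31
August: 31
September: 30
... plus remaining months
Sum of remaining months: 214
Total: 1 + 214 = 215

215


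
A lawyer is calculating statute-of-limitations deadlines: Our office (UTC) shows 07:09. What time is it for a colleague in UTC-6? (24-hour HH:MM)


Local time: 07:09 at UTC (offset 0h)
Target zone: UTC-6 (offset -6h)
Difference: -6 - (0) = -6 hours
Calculation: 7 + (-6) = 1
Result: 01:09

01:09


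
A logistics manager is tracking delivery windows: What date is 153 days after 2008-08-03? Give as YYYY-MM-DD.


Start: 2008-08-03
Adding 153 days
Days remaining in August: 28
After August: 125 days still to add
September 2008: 30 days, 95 remaining
October 2008: 31 days, 64 remaining
November 2008: 30 days, 34 remaining
December 2008: 31 days, 3 remaining
Result: 2009-01-03

2009-01-03


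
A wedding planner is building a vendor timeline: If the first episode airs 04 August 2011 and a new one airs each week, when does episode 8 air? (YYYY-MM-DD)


First occurrence: 2011-08-04 (occurrence 1)
Each occurrence is 7 days after the previous.
Occurrence 8 is 7 weeks after the first.
7 weeks = 49 days
2011-08-04 + 49 days = 2011-09-22

2011-09-22


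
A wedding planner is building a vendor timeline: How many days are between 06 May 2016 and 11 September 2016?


Start date: 2016-05-06
End date: 2016-09-11
May 2016: +26 days
Jun 2016: +30 days
Jul 2016: +31 days
Aug 2016: +31 days
Sep 2016: +10 days
Total: 128 days

128


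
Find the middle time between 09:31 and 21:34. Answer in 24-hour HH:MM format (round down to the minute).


Start time: 09:31 = 571 minutes from midnight
End time: 21:34 = 1294 minutes from midnight
Sum: 571 + 1294 = 1865
Midpoint: 1865 / 2 = 932 minutes
Convert: 932 / 60 = 15 hours, 32 minutes
Result: 15:32

15:32


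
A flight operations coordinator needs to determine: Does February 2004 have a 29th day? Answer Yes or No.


Year: 2004
Divisible by 4? 2004 / 4 = 501.0 -> Yes
Divisible by 100? 2004 / 100 = 20.04 -> No
Divisible by 4 but not 100, so it IS a leap year

Yes


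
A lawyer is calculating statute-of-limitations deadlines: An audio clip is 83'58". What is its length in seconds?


Minutes: 83
Seconds: 58
Convert minutes to seconds: 83 x 60 = 4980
Add remaining seconds: 4980 + 58 = 5038

5038


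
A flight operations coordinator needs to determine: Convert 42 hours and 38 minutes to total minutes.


Hours: 42
Extra minutes: 38
Minutes per hour: 60
Hours to minutes: 42 x 60 = 2520
Total: 2520 + 38 = 2558

2558


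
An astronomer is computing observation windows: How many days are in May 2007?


Month: May
Year: 2007
May is a 31-day month
Total: 31 days

31


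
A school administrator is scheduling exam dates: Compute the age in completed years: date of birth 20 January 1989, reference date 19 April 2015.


Birth: 1989-01-20
Reference: 2015-04-19
Year difference: 2015 - 1989 = 26
Has birthday (01-20) occurred by 04-19? Yes
Age in full years: 26

26


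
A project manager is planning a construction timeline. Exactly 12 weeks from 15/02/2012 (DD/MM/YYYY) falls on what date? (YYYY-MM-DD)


Start: 2012-02-15
Weeks to add: 12
Convert to days: 12 x 7 = 84 days
Add 84 days to 2012-02-15
Result: 2012-05-09

2012-05-09


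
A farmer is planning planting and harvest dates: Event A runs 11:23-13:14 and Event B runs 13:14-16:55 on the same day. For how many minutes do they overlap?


Interval A: [683, 794] minutes from midnight
Interval B: [794, 1015] minutes from midnight
Overlap start = max(683, 794) = 794
Overlap end = min(794, 1015) = 794
End <= start, so the intervals do not overlap: 0 minutes

0


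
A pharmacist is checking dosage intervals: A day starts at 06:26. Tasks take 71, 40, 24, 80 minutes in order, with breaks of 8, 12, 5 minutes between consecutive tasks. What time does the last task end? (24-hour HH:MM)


Start: 06:26 = 386 min from midnight
  after task 1 (71 min): 07:37
  after break (8 min): 07:45
  after task 2 (40 min): 08:25
  after break (12 min): 08:37
  after task 3 (24 min): 09:01
  after break (5 min): 09:06
  after task 4 (80 min): 10:26
Total elapsed: 240 minutes
End time: 10:26

10:26


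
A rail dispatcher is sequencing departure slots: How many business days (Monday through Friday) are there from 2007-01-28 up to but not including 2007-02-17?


Start: 2007-01-28 (Sunday)
End (exclusive): 2007-02-17 (Saturday)
Total calendar days: 20
Full weeks: 20 // 7 = 2 -> 10 weekdays
Remaining 6 days starting on Sunday:
  Sun(-), Mon(w), Tue(w), Wed(w), Thu(w), Fri(w) -> 5 weekdays
Total business days: 10 + 5 = 15

15


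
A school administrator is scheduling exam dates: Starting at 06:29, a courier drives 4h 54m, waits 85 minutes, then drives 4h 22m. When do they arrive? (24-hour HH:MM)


Depart: 06:29
Leg 1: +294 min -> 11:23
Layover: +85 min -> 12:48
Leg 2: +262 min -> 17:10
Total travel: 641 minutes = 10h 41m
Arrival: 17:10

17:10


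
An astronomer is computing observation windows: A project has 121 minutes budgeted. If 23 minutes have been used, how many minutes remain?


Total budget: 121 minutes
Time used: 23 minutes
Remaining: 121 - 23 = 98 minutes
Percent used: 19.0%
Percent remaining: 81.0%

98


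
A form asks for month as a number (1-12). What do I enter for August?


Calendar month order:
7. July
8. August <--
9. September
August is month number 8

8


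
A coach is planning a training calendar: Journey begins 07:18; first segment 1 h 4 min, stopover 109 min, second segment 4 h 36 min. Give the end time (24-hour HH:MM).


Depart: 07:18
Leg 1: +64 min -> 08:22
Layover: +109 min -> 10:11
Leg 2: +276 min -> 14:47
Total travel: 449 minutes = 7h 29m
Arrival: 14:47

14:47


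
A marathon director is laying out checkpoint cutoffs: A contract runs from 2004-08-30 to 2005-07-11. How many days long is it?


Start date: 2004-08-30
End date: 2005-07-11
Aug 2004: +2 days
Sep 2004: +30 days
Oct 2004: +31 days
... (9 more months)
Total: 315 days

315


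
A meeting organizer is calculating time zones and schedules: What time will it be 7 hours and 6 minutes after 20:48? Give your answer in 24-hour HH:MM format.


Start time: 20:48
Adding: 7 hours 6 minutes
Minutes: 48 + 6 = 54
Hours: 20 + 7 + 0 = 27
Hour wraparound: 27 mod 24 = 3
Result: 03:54

03:54


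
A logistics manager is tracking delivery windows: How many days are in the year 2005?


Year: 2005
Check leap year rules:
Divisible by 4? No
2005 is not a leap year
Days: 365

365


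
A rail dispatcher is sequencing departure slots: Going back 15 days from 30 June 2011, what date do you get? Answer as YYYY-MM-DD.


Start: 2011-06-30
Subtracting 15 days
Days already passed in June: 30
Result: 2011-06-15

2011-06-15


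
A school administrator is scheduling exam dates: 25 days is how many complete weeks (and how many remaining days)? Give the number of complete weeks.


Total days: 25
Days per week: 7
Division: 25 / 7 = 3 remainder 4
Complete weeks: 3
Remaining days: 4

3


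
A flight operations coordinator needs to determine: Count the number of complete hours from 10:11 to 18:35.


Start: 10:11
End: 18:35
Hour difference: 18 - 10 = 8 hours
Minute difference: 35 - 11 = 24 minutes
Total minutes: 504
Complete hours: 504 / 60 = 8 (remainder 24)

8


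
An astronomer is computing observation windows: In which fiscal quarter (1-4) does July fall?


Month: July (month 7)
Q1: January-March (months 1-3)
Q2: April-June (months 4-6)
Q3: July-September (months 7-9)
Q4: October-December (months 10-12)
Month 7 falls in Q3

3


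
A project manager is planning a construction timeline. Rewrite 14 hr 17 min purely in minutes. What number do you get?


Hours: 14
Extra minutes: 17
Minutes per hour: 60
Hours to minutes: 14 x 60 = 840
Total: 840 + 17 = 857

857


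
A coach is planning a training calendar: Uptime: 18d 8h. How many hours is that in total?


Days: 18
Extra hours: 8
Hours per day: 24
Days to hours: 18 x 24 = 432
Total: 432 + 8 = 440

440


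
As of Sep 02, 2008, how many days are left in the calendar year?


Start: September 02, 2008
End: December 31, 2008
Days left in September: 28
October: 31
November: 30
December: 31
Sum of remaining months: 92
Total: 28 + 92 = 120

120
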